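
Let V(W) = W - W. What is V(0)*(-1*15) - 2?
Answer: -2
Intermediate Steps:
V(W) = 0
V(0)*(-1*15) - 2 = 0*(-1*15) - 2 = 0*(-15) - 2 = 0 - 2 = -2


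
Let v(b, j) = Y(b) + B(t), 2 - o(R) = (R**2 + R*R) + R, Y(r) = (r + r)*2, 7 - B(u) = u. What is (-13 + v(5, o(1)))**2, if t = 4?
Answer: 100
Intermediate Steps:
B(u) = 7 - u
Y(r) = 4*r (Y(r) = (2*r)*2 = 4*r)
o(R) = 2 - R - 2*R**2 (o(R) = 2 - ((R**2 + R*R) + R) = 2 - ((R**2 + R**2) + R) = 2 - (2*R**2 + R) = 2 - (R + 2*R**2) = 2 + (-R - 2*R**2) = 2 - R - 2*R**2)
v(b, j) = 3 + 4*b (v(b, j) = 4*b + (7 - 1*4) = 4*b + (7 - 4) = 4*b + 3 = 3 + 4*b)
(-13 + v(5, o(1)))**2 = (-13 + (3 + 4*5))**2 = (-13 + (3 + 20))**2 = (-13 + 23)**2 = 10**2 = 100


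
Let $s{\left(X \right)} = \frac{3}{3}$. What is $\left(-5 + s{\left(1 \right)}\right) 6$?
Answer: $-24$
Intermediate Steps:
$s{\left(X \right)} = 1$ ($s{\left(X \right)} = 3 \cdot \frac{1}{3} = 1$)
$\left(-5 + s{\left(1 \right)}\right) 6 = \left(-5 + 1\right) 6 = \left(-4\right) 6 = -24$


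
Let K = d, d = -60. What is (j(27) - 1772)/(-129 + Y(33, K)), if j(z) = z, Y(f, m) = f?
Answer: 1745/96 ≈ 18.177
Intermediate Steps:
K = -60
(j(27) - 1772)/(-129 + Y(33, K)) = (27 - 1772)/(-129 + 33) = -1745/(-96) = -1745*(-1/96) = 1745/96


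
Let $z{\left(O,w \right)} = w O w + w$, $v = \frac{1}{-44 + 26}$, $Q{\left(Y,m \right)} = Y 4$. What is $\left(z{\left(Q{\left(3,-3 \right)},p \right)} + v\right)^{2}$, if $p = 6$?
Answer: $\frac{62141689}{324} \approx 1.918 \cdot 10^{5}$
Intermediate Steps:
$Q{\left(Y,m \right)} = 4 Y$
$v = - \frac{1}{18}$ ($v = \frac{1}{-18} = - \frac{1}{18} \approx -0.055556$)
$z{\left(O,w \right)} = w + O w^{2}$ ($z{\left(O,w \right)} = O w w + w = O w^{2} + w = w + O w^{2}$)
$\left(z{\left(Q{\left(3,-3 \right)},p \right)} + v\right)^{2} = \left(6 \left(1 + 4 \cdot 3 \cdot 6\right) - \frac{1}{18}\right)^{2} = \left(6 \left(1 + 12 \cdot 6\right) - \frac{1}{18}\right)^{2} = \left(6 \left(1 + 72\right) - \frac{1}{18}\right)^{2} = \left(6 \cdot 73 - \frac{1}{18}\right)^{2} = \left(438 - \frac{1}{18}\right)^{2} = \left(\frac{7883}{18}\right)^{2} = \frac{62141689}{324}$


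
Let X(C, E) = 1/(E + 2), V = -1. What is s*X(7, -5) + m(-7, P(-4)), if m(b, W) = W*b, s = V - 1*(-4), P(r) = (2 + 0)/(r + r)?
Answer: ¾ ≈ 0.75000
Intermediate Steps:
X(C, E) = 1/(2 + E)
P(r) = 1/r (P(r) = 2/((2*r)) = 2*(1/(2*r)) = 1/r)
s = 3 (s = -1 - 1*(-4) = -1 + 4 = 3)
s*X(7, -5) + m(-7, P(-4)) = 3/(2 - 5) - 7/(-4) = 3/(-3) - ¼*(-7) = 3*(-⅓) + 7/4 = -1 + 7/4 = ¾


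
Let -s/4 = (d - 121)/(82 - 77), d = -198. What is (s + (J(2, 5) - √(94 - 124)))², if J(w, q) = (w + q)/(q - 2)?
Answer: 14916019/225 - 7726*I*√30/15 ≈ 66293.0 - 2821.1*I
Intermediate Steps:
J(w, q) = (q + w)/(-2 + q)
s = 1276/5 (s = -4*(-198 - 121)/(82 - 77) = -(-1276)/5 = -4*(-319/5) = 1276/5 ≈ 255.20)
(s + (J(2, 5) - √(94 - 124)))² = (1276/5 + ((5 + 2)/(-2 + 5) - √(94 - 124)))² = (1276/5 + (7/3 - √(-30)))² = (1276/5 + ((⅓)*7 - I*√30))² = (1276/5 + (7/3 - I*√30))² = (3863/15 - I*√30)²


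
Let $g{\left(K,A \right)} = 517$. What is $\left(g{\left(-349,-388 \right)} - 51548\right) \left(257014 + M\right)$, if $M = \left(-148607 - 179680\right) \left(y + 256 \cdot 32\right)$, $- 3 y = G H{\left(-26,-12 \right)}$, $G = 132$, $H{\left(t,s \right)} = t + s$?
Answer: $165236640598574$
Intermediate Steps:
$H{\left(t,s \right)} = s + t$
$y = 1672$ ($y = - \frac{132 \left(-12 - 26\right)}{3} = - \frac{132 \left(-38\right)}{3} = \left(- \frac{1}{3}\right) \left(-5016\right) = 1672$)
$M = -3238222968$ ($M = \left(-148607 - 179680\right) \left(1672 + 256 \cdot 32\right) = - 328287 \left(1672 + 8192\right) = \left(-328287\right) 9864 = -3238222968$)
$\left(g{\left(-349,-388 \right)} - 51548\right) \left(257014 + M\right) = \left(517 - 51548\right) \left(257014 - 3238222968\right) = \left(-51031\right) \left(-3237965954\right) = 165236640598574$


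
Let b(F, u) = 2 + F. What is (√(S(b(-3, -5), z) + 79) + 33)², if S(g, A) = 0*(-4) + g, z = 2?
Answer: (33 + √78)² ≈ 1749.9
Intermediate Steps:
S(g, A) = g (S(g, A) = 0 + g = g)
(√(S(b(-3, -5), z) + 79) + 33)² = (√((2 - 3) + 79) + 33)² = (√(-1 + 79) + 33)² = (√78 + 33)² = (33 + √78)²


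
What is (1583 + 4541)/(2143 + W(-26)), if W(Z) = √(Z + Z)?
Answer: 13123732/4592501 - 12248*I*√13/4592501 ≈ 2.8576 - 0.0096159*I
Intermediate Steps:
W(Z) = √2*√Z (W(Z) = √(2*Z) = √2*√Z)
(1583 + 4541)/(2143 + W(-26)) = (1583 + 4541)/(2143 + √2*√(-26)) = 6124/(2143 + √2*(I*√26)) = 6124/(2143 + 2*I*√13)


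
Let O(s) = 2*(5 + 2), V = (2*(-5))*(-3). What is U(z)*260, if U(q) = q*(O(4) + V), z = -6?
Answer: -68640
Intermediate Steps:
V = 30 (V = -10*(-3) = 30)
O(s) = 14 (O(s) = 2*7 = 14)
U(q) = 44*q (U(q) = q*(14 + 30) = q*44 = 44*q)
U(z)*260 = (44*(-6))*260 = -264*260 = -68640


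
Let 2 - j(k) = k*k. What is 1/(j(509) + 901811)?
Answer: 1/642732 ≈ 1.5559e-6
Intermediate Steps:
j(k) = 2 - k**2 (j(k) = 2 - k*k = 2 - k**2)
1/(j(509) + 901811) = 1/((2 - 1*509**2) + 901811) = 1/((2 - 1*259081) + 901811) = 1/((2 - 259081) + 901811) = 1/(-259079 + 901811) = 1/642732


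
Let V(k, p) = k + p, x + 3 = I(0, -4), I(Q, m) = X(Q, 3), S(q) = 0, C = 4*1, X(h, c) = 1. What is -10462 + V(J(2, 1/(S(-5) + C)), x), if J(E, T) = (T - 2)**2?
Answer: -167375/16 ≈ -10461.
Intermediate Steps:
C = 4
I(Q, m) = 1
J(E, T) = (-2 + T)**2
x = -2 (x = -3 + 1 = -2)
-10462 + V(J(2, 1/(S(-5) + C)), x) = -10462 + ((-2 + 1/(0 + 4))**2 - 2) = -10462 + ((-2 + 1/4)**2 - 2) = -10462 + ((-7/4)**2 - 2) = -10462 + (49/16 - 2) = -10462 + 17/16 = -167375/16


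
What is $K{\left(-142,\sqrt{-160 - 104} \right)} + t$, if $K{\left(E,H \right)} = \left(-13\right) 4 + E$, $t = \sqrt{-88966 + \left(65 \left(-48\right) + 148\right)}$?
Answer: $-194 + i \sqrt{91938} \approx -194.0 + 303.21 i$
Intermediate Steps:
$t = i \sqrt{91938}$ ($t = \sqrt{-88966 + \left(-3120 + 148\right)} = \sqrt{-88966 - 2972} = \sqrt{-91938} = i \sqrt{91938} \approx 303.21 i$)
$K{\left(E,H \right)} = -52 + E$
$K{\left(-142,\sqrt{-160 - 104} \right)} + t = \left(-52 - 142\right) + i \sqrt{91938} = -194 + i \sqrt{91938}$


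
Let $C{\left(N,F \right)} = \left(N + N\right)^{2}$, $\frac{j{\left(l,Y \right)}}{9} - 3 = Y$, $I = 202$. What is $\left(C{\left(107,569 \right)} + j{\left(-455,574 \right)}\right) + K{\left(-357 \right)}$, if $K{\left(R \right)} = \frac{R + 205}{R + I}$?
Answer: $\frac{7903447}{155} \approx 50990.0$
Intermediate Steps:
$j{\left(l,Y \right)} = 27 + 9 Y$
$K{\left(R \right)} = \frac{205 + R}{202 + R}$ ($K{\left(R \right)} = \frac{R + 205}{R + 202} = \frac{205 + R}{202 + R}$)
$C{\left(N,F \right)} = 4 N^{2}$ ($C{\left(N,F \right)} = \left(2 N\right)^{2} = 4 N^{2}$)
$\left(C{\left(107,569 \right)} + j{\left(-455,574 \right)}\right) + K{\left(-357 \right)} = \left(4 \cdot 107^{2} + \left(27 + 9 \cdot 574\right)\right) + \frac{205 - 357}{202 - 357} = \left(4 \cdot 11449 + \left(27 + 5166\right)\right) + \frac{1}{-155} \left(-152\right) = \left(45796 + 5193\right) - - \frac{152}{155} = 50989 + \frac{152}{155} = \frac{7903447}{155}$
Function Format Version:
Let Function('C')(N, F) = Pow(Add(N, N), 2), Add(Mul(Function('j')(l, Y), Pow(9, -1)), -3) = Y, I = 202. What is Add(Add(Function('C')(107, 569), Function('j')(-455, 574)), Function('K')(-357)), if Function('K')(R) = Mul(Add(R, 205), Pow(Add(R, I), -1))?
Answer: Rational(7903447, 155) ≈ 50990.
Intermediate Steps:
Function('j')(l, Y) = Add(27, Mul(9, Y))
Function('K')(R) = Mul(Pow(Add(202, R), -1), Add(205, R)) (Function('K')(R) = Mul(Add(R, 205), Pow(Add(R, 202), -1)) = Mul(Add(205, R), Pow(Add(202, R), -1)) = Mul(Pow(Add(202, R), -1), Add(205, R)))
Function('C')(N, F) = Mul(4, Pow(N, 2)) (Function('C')(N, F) = Pow(Mul(2, N), 2) = Mul(4, Pow(N, 2)))
Add(Add(Function('C')(107, 569), Function('j')(-455, 574)), Function('K')(-357)) = Add(Add(Mul(4, Pow(107, 2)), Add(27, Mul(9, 574))), Mul(Pow(Add(202, -357), -1), Add(205, -357))) = Add(Add(Mul(4, 11449), Add(27, 5166)), Mul(Pow(-155, -1), -152)) = Add(Add(45796, 5193), Mul(Rational(-1, 155), -152)) = Add(50989, Rational(152, 155)) = Rational(7903447, 155)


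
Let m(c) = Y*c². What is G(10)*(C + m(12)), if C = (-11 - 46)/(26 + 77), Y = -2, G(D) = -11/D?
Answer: 326931/1030 ≈ 317.41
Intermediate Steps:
C = -57/103 ≈ -0.55340
m(c) = -2*c²
G(10)*(C + m(12)) = (-11/10)*(-57/103 - 2*12²) = (-11*⅒)*(-57/103 - 2*144) = -11*(-57/103 - 288)/10 = -11/10*(-29721/103) = 326931/1030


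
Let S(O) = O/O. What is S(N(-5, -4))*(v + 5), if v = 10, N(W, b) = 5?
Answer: 15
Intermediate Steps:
S(O) = 1
S(N(-5, -4))*(v + 5) = 1*(10 + 5) = 1*15 = 15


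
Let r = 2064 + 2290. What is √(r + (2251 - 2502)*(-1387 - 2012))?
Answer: √857503 ≈ 926.01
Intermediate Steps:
r = 4354
√(r + (2251 - 2502)*(-1387 - 2012)) = √(4354 + (2251 - 2502)*(-1387 - 2012)) = √(4354 - 251*(-3399)) = √(4354 + 853149) = √857503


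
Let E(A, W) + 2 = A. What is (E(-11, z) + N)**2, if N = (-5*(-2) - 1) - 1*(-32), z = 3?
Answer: 784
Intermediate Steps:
E(A, W) = -2 + A
N = 41 (N = (10 - 1) + 32 = 9 + 32 = 41)
(E(-11, z) + N)**2 = ((-2 - 11) + 41)**2 = (-13 + 41)**2 = 28**2 = 784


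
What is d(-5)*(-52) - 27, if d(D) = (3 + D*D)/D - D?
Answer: 21/5 ≈ 4.2000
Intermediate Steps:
d(D) = -D + (3 + D²)/D (d(D) = (3 + D²)/D - D = -D + (3 + D²)/D)
d(-5)*(-52) - 27 = (3/(-5))*(-52) - 27 = (3*(-⅕))*(-52) - 27 = -⅗*(-52) - 27 = 156/5 - 27 = 21/5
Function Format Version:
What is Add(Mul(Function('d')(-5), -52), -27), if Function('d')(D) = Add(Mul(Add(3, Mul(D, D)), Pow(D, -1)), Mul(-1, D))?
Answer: Rational(21, 5) ≈ 4.2000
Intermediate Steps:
Function('d')(D) = Add(Mul(-1, D), Mul(Pow(D, -1), Add(3, Pow(D, 2)))) (Function('d')(D) = Add(Mul(Add(3, Pow(D, 2)), Pow(D, -1)), Mul(-1, D)) = Add(Mul(Pow(D, -1), Add(3, Pow(D, 2))), Mul(-1, D)) = Add(Mul(-1, D), Mul(Pow(D, -1), Add(3, Pow(D, 2)))))
Add(Mul(Function('d')(-5), -52), -27) = Add(Mul(Mul(3, Pow(-5, -1)), -52), -27) = Add(Mul(Mul(3, Rational(-1, 5)), -52), -27) = Add(Mul(Rational(-3, 5), -52), -27) = Add(Rational(156, 5), -27) = Rational(21, 5)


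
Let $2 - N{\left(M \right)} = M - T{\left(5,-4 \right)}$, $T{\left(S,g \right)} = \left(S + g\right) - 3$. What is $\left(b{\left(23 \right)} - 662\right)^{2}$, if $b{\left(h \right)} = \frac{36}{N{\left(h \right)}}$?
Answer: $\frac{232928644}{529} \approx 4.4032 \cdot 10^{5}$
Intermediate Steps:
$T{\left(S,g \right)} = -3 + S + g$
$N{\left(M \right)} = - M$ ($N{\left(M \right)} = 2 - \left(M - \left(-3 + 5 - 4\right)\right) = 2 - \left(M - -2\right) = 2 - \left(M + 2\right) = 2 - \left(2 + M\right) = - M$)
$b{\left(h \right)} = - \frac{36}{h}$ ($b{\left(h \right)} = \frac{36}{\left(-1\right) h} = 36 \left(- \frac{1}{h}\right) = - \frac{36}{h}$)
$\left(b{\left(23 \right)} - 662\right)^{2} = \left(- \frac{36}{23} - 662\right)^{2} = \left(- \frac{15262}{23}\right)^{2} = \frac{232928644}{529}$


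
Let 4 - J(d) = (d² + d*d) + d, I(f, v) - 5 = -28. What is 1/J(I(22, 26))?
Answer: -1/1031 ≈ -0.00096993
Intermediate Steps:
I(f, v) = -23 (I(f, v) = 5 - 28 = -23)
J(d) = 4 - d - 2*d² (J(d) = 4 - ((d² + d*d) + d) = 4 - ((d² + d²) + d) = 4 - (2*d² + d) = 4 - (d + 2*d²) = 4 + (-d - 2*d²) = 4 - d - 2*d²)
1/J(I(22, 26)) = 1/(4 - 1*(-23) - 2*(-23)²) = 1/(4 + 23 - 2*529) = 1/(4 + 23 - 1058) = 1/(-1031) = -1/1031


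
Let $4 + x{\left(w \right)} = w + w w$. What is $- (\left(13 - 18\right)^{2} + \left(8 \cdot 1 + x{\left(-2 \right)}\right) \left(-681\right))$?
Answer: $4061$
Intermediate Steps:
$x{\left(w \right)} = -4 + w + w^{2}$ ($x{\left(w \right)} = -4 + \left(w + w w\right) = -4 + \left(w + w^{2}\right) = -4 + w + w^{2}$)
$- (\left(13 - 18\right)^{2} + \left(8 \cdot 1 + x{\left(-2 \right)}\right) \left(-681\right)) = - (\left(13 - 18\right)^{2} + \left(8 \cdot 1 - \left(6 - 4\right)\right) \left(-681\right)) = - (\left(-5\right)^{2} + \left(8 - 2\right) \left(-681\right)) = - (25 + \left(8 - 2\right) \left(-681\right)) = - (25 + 6 \left(-681\right)) = - (25 - 4086) = \left(-1\right) \left(-4061\right) = 4061$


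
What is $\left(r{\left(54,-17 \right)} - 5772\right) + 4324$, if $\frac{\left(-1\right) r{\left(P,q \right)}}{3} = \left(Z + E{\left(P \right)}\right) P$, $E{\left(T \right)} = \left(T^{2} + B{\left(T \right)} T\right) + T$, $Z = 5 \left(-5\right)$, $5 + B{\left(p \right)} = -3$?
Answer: $-408554$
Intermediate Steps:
$B{\left(p \right)} = -8$ ($B{\left(p \right)} = -5 - 3 = -8$)
$Z = -25$
$E{\left(T \right)} = T^{2} - 7 T$ ($E{\left(T \right)} = \left(T^{2} - 8 T\right) + T = T^{2} - 7 T$)
$r{\left(P,q \right)} = - 3 P \left(-25 + P \left(-7 + P\right)\right)$ ($r{\left(P,q \right)} = - 3 \left(-25 + P \left(-7 + P\right)\right) P = - 3 P \left(-25 + P \left(-7 + P\right)\right)$)
$\left(r{\left(54,-17 \right)} - 5772\right) + 4324 = \left(\left(-3\right) 54 \left(-25 + 54 \left(-7 + 54\right)\right) - 5772\right) + 4324 = \left(\left(-3\right) 54 \left(-25 + 54 \cdot 47\right) - 5772\right) + 4324 = \left(\left(-3\right) 54 \left(-25 + 2538\right) - 5772\right) + 4324 = \left(\left(-3\right) 54 \cdot 2513 - 5772\right) + 4324 = \left(-407106 - 5772\right) + 4324 = -412878 + 4324 = -408554$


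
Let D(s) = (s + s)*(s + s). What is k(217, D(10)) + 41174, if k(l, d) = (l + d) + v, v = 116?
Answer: 41907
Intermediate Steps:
D(s) = 4*s² (D(s) = (2*s)*(2*s) = 4*s²)
k(l, d) = 116 + d + l (k(l, d) = (l + d) + 116 = (d + l) + 116 = 116 + d + l)
k(217, D(10)) + 41174 = (116 + 4*10² + 217) + 41174 = (116 + 4*100 + 217) + 41174 = (116 + 400 + 217) + 41174 = 733 + 41174 = 41907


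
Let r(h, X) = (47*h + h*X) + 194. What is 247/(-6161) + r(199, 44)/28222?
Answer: 105793949/173875742 ≈ 0.60845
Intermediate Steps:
r(h, X) = 194 + 47*h + X*h (r(h, X) = (47*h + X*h) + 194 = 194 + 47*h + X*h)
247/(-6161) + r(199, 44)/28222 = 247/(-6161) + (194 + 47*199 + 44*199)/28222 = 247*(-1/6161) + (194 + 9353 + 8756)*(1/28222) = -247/6161 + 18303*(1/28222) = -247/6161 + 18303/28222 = 105793949/173875742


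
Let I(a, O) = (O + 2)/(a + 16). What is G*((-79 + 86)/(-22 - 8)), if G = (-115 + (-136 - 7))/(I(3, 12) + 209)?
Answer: 5719/19925 ≈ 0.28703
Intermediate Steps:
I(a, O) = (2 + O)/(16 + a)
G = -4902/3985 (G = (-115 + (-136 - 7))/((2 + 12)/(16 + 3) + 209) = (-115 - 143)/(14/19 + 209) = -258/((1/19)*14 + 209) = -258/(14/19 + 209) = -258/3985/19 = -258*19/3985 = -4902/3985 ≈ -1.2301)
G*((-79 + 86)/(-22 - 8)) = -4902*(-79 + 86)/(3985*(-22 - 8)) = -34314/(3985*(-30)) = -34314*(-1)/(3985*30) = -4902/3985*(-7/30) = 5719/19925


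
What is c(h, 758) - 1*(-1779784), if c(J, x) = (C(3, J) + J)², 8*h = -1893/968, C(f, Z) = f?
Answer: 106733276013145/59969536 ≈ 1.7798e+6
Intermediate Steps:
h = -1893/7744 (h = (-1893/968)/8 = (-1893*1/968)/8 = (⅛)*(-1893/968) = -1893/7744 ≈ -0.24445)
c(J, x) = (3 + J)²
c(h, 758) - 1*(-1779784) = (3 - 1893/7744)² - 1*(-1779784) = (21339/7744)² + 1779784 = 455352921/59969536 + 1779784 = 106733276013145/59969536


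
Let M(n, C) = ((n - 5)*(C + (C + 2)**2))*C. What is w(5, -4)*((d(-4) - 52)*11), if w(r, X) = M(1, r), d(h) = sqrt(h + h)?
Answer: 617760 - 23760*I*sqrt(2) ≈ 6.1776e+5 - 33602.0*I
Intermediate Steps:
d(h) = sqrt(2)*sqrt(h) (d(h) = sqrt(2*h) = sqrt(2)*sqrt(h))
M(n, C) = C*(-5 + n)*(C + (2 + C)**2) (M(n, C) = ((-5 + n)*(C + (2 + C)**2))*C = C*(-5 + n)*(C + (2 + C)**2))
w(r, X) = r*(-4*r - 4*(2 + r)**2) (w(r, X) = r*(-5*r - 5*(2 + r)**2 + r*1 + 1*(2 + r)**2) = r*(-5*r - 5*(2 + r)**2 + r + (2 + r)**2) = r*(-4*r - 4*(2 + r)**2))
w(5, -4)*((d(-4) - 52)*11) = (-4*5*(5 + (2 + 5)**2))*((sqrt(2)*sqrt(-4) - 52)*11) = (-4*5*(5 + 7**2))*((sqrt(2)*(2*I) - 52)*11) = (-4*5*(5 + 49))*((2*I*sqrt(2) - 52)*11) = (-4*5*54)*((-52 + 2*I*sqrt(2))*11) = -1080*(-572 + 22*I*sqrt(2)) = 617760 - 23760*I*sqrt(2)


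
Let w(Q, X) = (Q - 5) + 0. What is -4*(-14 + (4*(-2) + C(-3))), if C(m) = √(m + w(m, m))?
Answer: 88 - 4*I*√11 ≈ 88.0 - 13.266*I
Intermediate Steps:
w(Q, X) = -5 + Q (w(Q, X) = (-5 + Q) + 0 = -5 + Q)
C(m) = √(-5 + 2*m) (C(m) = √(m + (-5 + m)) = √(-5 + 2*m))
-4*(-14 + (4*(-2) + C(-3))) = -4*(-14 + (4*(-2) + √(-5 + 2*(-3)))) = -4*(-14 + (-8 + √(-5 - 6))) = -4*(-14 + (-8 + √(-11))) = -4*(-14 + (-8 + I*√11)) = -4*(-22 + I*√11) = 88 - 4*I*√11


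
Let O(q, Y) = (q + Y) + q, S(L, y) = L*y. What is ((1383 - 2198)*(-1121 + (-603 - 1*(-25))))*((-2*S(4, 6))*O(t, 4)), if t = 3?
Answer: -664648800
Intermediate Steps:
O(q, Y) = Y + 2*q (O(q, Y) = (Y + q) + q = Y + 2*q)
((1383 - 2198)*(-1121 + (-603 - 1*(-25))))*((-2*S(4, 6))*O(t, 4)) = ((1383 - 2198)*(-1121 + (-603 - 1*(-25))))*((-8*6)*(4 + 2*3)) = (-815*(-1121 + (-603 + 25)))*((-2*24)*(4 + 6)) = (-815*(-1121 - 578))*(-48*10) = -815*(-1699)*(-480) = 1384685*(-480) = -664648800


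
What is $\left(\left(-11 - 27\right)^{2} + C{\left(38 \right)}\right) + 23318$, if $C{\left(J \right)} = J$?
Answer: $24800$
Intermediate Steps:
$\left(\left(-11 - 27\right)^{2} + C{\left(38 \right)}\right) + 23318 = \left(\left(-11 - 27\right)^{2} + 38\right) + 23318 = \left(\left(-38\right)^{2} + 38\right) + 23318 = \left(1444 + 38\right) + 23318 = 1482 + 23318 = 24800$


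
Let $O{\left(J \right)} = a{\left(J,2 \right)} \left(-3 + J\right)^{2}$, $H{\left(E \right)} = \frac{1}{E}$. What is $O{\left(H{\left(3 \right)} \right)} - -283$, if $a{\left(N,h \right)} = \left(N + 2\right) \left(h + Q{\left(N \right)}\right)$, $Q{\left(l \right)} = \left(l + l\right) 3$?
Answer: $\frac{9433}{27} \approx 349.37$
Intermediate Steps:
$Q{\left(l \right)} = 6 l$ ($Q{\left(l \right)} = 2 l 3 = 6 l$)
$a{\left(N,h \right)} = \left(2 + N\right) \left(h + 6 N\right)$ ($a{\left(N,h \right)} = \left(N + 2\right) \left(h + 6 N\right) = \left(2 + N\right) \left(h + 6 N\right)$)
$O{\left(J \right)} = \left(-3 + J\right)^{2} \left(4 + 6 J^{2} + 14 J\right)$ ($O{\left(J \right)} = \left(2 \cdot 2 + 6 J^{2} + 12 J + J 2\right) \left(-3 + J\right)^{2} = \left(4 + 6 J^{2} + 12 J + 2 J\right) \left(-3 + J\right)^{2} = \left(4 + 6 J^{2} + 14 J\right) \left(-3 + J\right)^{2} = \left(-3 + J\right)^{2} \left(4 + 6 J^{2} + 14 J\right)$)
$O{\left(H{\left(3 \right)} \right)} - -283 = \left(-3 + \frac{1}{3}\right)^{2} \left(4 + 6 \left(\frac{1}{3}\right)^{2} + \frac{14}{3}\right) - -283 = \left(-3 + \frac{1}{3}\right)^{2} \left(4 + \frac{6}{9} + 14 \cdot \frac{1}{3}\right) + 283 = \left(- \frac{8}{3}\right)^{2} \left(4 + 6 \cdot \frac{1}{9} + \frac{14}{3}\right) + 283 = \frac{64 \left(4 + \frac{2}{3} + \frac{14}{3}\right)}{9} + 283 = \frac{64}{9} \cdot \frac{28}{3} + 283 = \frac{1792}{27} + 283 = \frac{9433}{27}$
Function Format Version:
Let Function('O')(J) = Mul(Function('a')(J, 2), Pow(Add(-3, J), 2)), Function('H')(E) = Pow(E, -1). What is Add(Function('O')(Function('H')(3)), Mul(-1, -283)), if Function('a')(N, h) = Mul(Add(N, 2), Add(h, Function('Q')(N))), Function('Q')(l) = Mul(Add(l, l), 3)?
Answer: Rational(9433, 27) ≈ 349.37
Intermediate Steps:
Function('Q')(l) = Mul(6, l) (Function('Q')(l) = Mul(Mul(2, l), 3) = Mul(6, l))
Function('a')(N, h) = Mul(Add(2, N), Add(h, Mul(6, N))) (Function('a')(N, h) = Mul(Add(N, 2), Add(h, Mul(6, N))) = Mul(Add(2, N), Add(h, Mul(6, N))))
Function('O')(J) = Mul(Pow(Add(-3, J), 2), Add(4, Mul(6, Pow(J, 2)), Mul(14, J))) (Function('O')(J) = Mul(Add(Mul(2, 2), Mul(6, Pow(J, 2)), Mul(12, J), Mul(J, 2)), Pow(Add(-3, J), 2)) = Mul(Add(4, Mul(6, Pow(J, 2)), Mul(12, J), Mul(2, J)), Pow(Add(-3, J), 2)) = Mul(Add(4, Mul(6, Pow(J, 2)), Mul(14, J)), Pow(Add(-3, J), 2)) = Mul(Pow(Add(-3, J), 2), Add(4, Mul(6, Pow(J, 2)), Mul(14, J))))
Add(Function('O')(Function('H')(3)), Mul(-1, -283)) = Add(Mul(Pow(Add(-3, Pow(3, -1)), 2), Add(4, Mul(6, Pow(Pow(3, -1), 2)), Mul(14, Pow(3, -1)))), Mul(-1, -283)) = Add(Mul(Pow(Add(-3, Rational(1, 3)), 2), Add(4, Mul(6, Pow(Rational(1, 3), 2)), Mul(14, Rational(1, 3)))), 283) = Add(Mul(Pow(Rational(-8, 3), 2), Add(4, Mul(6, Rational(1, 9)), Rational(14, 3))), 283) = Add(Mul(Rational(64, 9), Add(4, Rational(2, 3), Rational(14, 3))), 283) = Add(Mul(Rational(64, 9), Rational(28, 3)), 283) = Add(Rational(1792, 27), 283) = Rational(9433, 27)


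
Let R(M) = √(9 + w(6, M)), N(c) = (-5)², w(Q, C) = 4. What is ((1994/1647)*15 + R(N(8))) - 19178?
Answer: -10518752/549 + √13 ≈ -19156.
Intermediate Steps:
N(c) = 25
R(M) = √13 (R(M) = √(9 + 4) = √13)
((1994/1647)*15 + R(N(8))) - 19178 = ((1994/1647)*15 + √13) - 19178 = (9970/549 + √13) - 19178 = -10518752/549 + √13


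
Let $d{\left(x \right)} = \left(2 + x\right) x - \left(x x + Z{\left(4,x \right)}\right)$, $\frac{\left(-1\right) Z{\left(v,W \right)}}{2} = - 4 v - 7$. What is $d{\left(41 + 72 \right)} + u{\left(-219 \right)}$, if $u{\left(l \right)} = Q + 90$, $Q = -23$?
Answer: $247$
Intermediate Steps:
$Z{\left(v,W \right)} = 14 + 8 v$ ($Z{\left(v,W \right)} = - 2 \left(- 4 v - 7\right) = - 2 \left(-7 - 4 v\right) = 14 + 8 v$)
$u{\left(l \right)} = 67$ ($u{\left(l \right)} = -23 + 90 = 67$)
$d{\left(x \right)} = -46 - x^{2} + x \left(2 + x\right)$ ($d{\left(x \right)} = \left(2 + x\right) x - \left(x x + \left(14 + 8 \cdot 4\right)\right) = x \left(2 + x\right) - \left(x^{2} + \left(14 + 32\right)\right) = x \left(2 + x\right) - \left(x^{2} + 46\right) = x \left(2 + x\right) - \left(46 + x^{2}\right) = -46 - x^{2} + x \left(2 + x\right)$)
$d{\left(41 + 72 \right)} + u{\left(-219 \right)} = \left(-46 + 2 \left(41 + 72\right)\right) + 67 = \left(-46 + 2 \cdot 113\right) + 67 = \left(-46 + 226\right) + 67 = 180 + 67 = 247$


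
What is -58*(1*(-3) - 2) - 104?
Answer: 186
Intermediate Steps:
-58*(1*(-3) - 2) - 104 = -58*(-3 - 2) - 104 = -58*(-5) - 104 = 290 - 104 = 186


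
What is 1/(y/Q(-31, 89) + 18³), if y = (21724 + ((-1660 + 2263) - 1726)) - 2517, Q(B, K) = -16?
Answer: 4/18807 ≈ 0.00021269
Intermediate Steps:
y = 18084 (y = (21724 + (603 - 1726)) - 2517 = (21724 - 1123) - 2517 = 20601 - 2517 = 18084)
1/(y/Q(-31, 89) + 18³) = 1/(18084/(-16) + 18³) = 1/(18084*(-1/16) + 5832) = 1/(-4521/4 + 5832) = 1/(18807/4) = 4/18807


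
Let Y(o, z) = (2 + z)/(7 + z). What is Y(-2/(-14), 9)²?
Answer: 121/256 ≈ 0.47266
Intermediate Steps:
Y(o, z) = (2 + z)/(7 + z)
Y(-2/(-14), 9)² = ((2 + 9)/(7 + 9))² = (11/16)² = 121/256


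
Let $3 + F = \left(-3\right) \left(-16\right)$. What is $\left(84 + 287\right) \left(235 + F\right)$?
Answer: $103880$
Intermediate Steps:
$F = 45$ ($F = -3 - -48 = -3 + 48 = 45$)
$\left(84 + 287\right) \left(235 + F\right) = \left(84 + 287\right) \left(235 + 45\right) = 371 \cdot 280 = 103880$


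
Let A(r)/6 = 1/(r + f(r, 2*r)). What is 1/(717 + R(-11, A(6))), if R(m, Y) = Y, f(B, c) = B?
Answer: 2/1435 ≈ 0.0013937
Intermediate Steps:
A(r) = 3/r (A(r) = 6/(r + r) = 6/((2*r)) = 6*(1/(2*r)) = 3/r)
1/(717 + R(-11, A(6))) = 1/(717 + 3/6) = 1/(717 + 3*(1/6)) = 1/(717 + 1/2) = 1/(1435/2) = 2/1435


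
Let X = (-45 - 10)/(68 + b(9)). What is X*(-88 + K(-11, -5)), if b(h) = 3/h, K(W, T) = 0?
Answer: 2904/41 ≈ 70.829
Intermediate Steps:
X = -33/41 (X = (-45 - 10)/(68 + 3/9) = -55/(68 + 3*(1/9)) = -55/(68 + 1/3) = -55/205/3 = -55*3/205 = -33/41 ≈ -0.80488)
X*(-88 + K(-11, -5)) = -33*(-88 + 0)/41 = -33/41*(-88) = 2904/41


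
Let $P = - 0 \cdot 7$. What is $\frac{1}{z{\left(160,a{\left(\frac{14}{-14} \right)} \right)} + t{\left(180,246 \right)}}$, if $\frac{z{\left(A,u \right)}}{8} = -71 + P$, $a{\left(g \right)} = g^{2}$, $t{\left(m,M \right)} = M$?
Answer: $- \frac{1}{322} \approx -0.0031056$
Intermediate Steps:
$P = 0$ ($P = \left(-1\right) 0 = 0$)
$z{\left(A,u \right)} = -568$ ($z{\left(A,u \right)} = 8 \left(-71 + 0\right) = 8 \left(-71\right) = -568$)
$\frac{1}{z{\left(160,a{\left(\frac{14}{-14} \right)} \right)} + t{\left(180,246 \right)}} = \frac{1}{-568 + 246} = \frac{1}{-322} = - \frac{1}{322}$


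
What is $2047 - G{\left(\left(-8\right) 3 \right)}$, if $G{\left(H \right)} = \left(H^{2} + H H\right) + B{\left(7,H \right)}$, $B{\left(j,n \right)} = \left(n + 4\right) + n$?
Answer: $939$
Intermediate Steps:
$B{\left(j,n \right)} = 4 + 2 n$ ($B{\left(j,n \right)} = \left(4 + n\right) + n = 4 + 2 n$)
$G{\left(H \right)} = 4 + 2 H + 2 H^{2}$ ($G{\left(H \right)} = \left(H^{2} + H H\right) + \left(4 + 2 H\right) = \left(H^{2} + H^{2}\right) + \left(4 + 2 H\right) = 2 H^{2} + \left(4 + 2 H\right) = 4 + 2 H + 2 H^{2}$)
$2047 - G{\left(\left(-8\right) 3 \right)} = 2047 - \left(4 + 2 \left(\left(-8\right) 3\right) + 2 \left(\left(-8\right) 3\right)^{2}\right) = 2047 - \left(4 + 2 \left(-24\right) + 2 \left(-24\right)^{2}\right) = 2047 - \left(4 - 48 + 2 \cdot 576\right) = 2047 - \left(4 - 48 + 1152\right) = 2047 - 1108 = 939$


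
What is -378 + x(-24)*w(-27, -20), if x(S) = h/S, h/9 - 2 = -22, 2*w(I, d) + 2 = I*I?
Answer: 9393/4 ≈ 2348.3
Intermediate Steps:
w(I, d) = -1 + I²/2 (w(I, d) = -1 + (I*I)/2 = -1 + I²/2)
h = -180 (h = 18 + 9*(-22) = 18 - 198 = -180)
x(S) = -180/S
-378 + x(-24)*w(-27, -20) = -378 + (-180/(-24))*(-1 + (½)*(-27)²) = -378 + (-180*(-1/24))*(-1 + (½)*729) = -378 + 15*(-1 + 729/2)/2 = -378 + (15/2)*(727/2) = -378 + 10905/4 = 9393/4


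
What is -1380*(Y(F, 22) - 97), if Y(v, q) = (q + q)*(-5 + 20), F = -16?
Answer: -776940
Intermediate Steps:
Y(v, q) = 30*q (Y(v, q) = (2*q)*15 = 30*q)
-1380*(Y(F, 22) - 97) = -1380*(30*22 - 97) = -1380*(660 - 97) = -1380*563 = -776940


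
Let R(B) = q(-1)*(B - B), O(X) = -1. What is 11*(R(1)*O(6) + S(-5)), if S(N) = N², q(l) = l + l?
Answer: 275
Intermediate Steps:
q(l) = 2*l
R(B) = 0 (R(B) = (2*(-1))*(B - B) = -2*0 = 0)
11*(R(1)*O(6) + S(-5)) = 11*(0*(-1) + (-5)²) = 11*(0 + 25) = 11*25 = 275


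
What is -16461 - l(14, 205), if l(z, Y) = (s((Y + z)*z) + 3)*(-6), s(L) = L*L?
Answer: 56385693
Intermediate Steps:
s(L) = L²
l(z, Y) = -18 - 6*z²*(Y + z)² (l(z, Y) = (((Y + z)*z)² + 3)*(-6) = ((z*(Y + z))² + 3)*(-6) = (z²*(Y + z)² + 3)*(-6) = (3 + z²*(Y + z)²)*(-6) = -18 - 6*z²*(Y + z)²)
-16461 - l(14, 205) = -16461 - (-18 - 6*14²*(205 + 14)²) = -16461 - (-18 - 6*196*219²) = -16461 - (-18 - 6*196*47961) = -16461 - (-18 - 56402136) = -16461 - 1*(-56402154) = -16461 + 56402154 = 56385693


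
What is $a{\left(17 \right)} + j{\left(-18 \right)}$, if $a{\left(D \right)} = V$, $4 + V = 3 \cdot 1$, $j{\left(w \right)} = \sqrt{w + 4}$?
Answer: $-1 + i \sqrt{14} \approx -1.0 + 3.7417 i$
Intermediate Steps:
$j{\left(w \right)} = \sqrt{4 + w}$
$V = -1$ ($V = -4 + 3 \cdot 1 = -4 + 3 = -1$)
$a{\left(D \right)} = -1$
$a{\left(17 \right)} + j{\left(-18 \right)} = -1 + \sqrt{4 - 18} = -1 + \sqrt{-14} = -1 + i \sqrt{14}$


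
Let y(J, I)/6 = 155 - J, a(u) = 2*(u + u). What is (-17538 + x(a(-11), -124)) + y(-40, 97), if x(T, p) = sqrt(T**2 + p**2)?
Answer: -16368 + 4*sqrt(1082) ≈ -16236.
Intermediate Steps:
a(u) = 4*u (a(u) = 2*(2*u) = 4*u)
y(J, I) = 930 - 6*J (y(J, I) = 6*(155 - J) = 930 - 6*J)
(-17538 + x(a(-11), -124)) + y(-40, 97) = (-17538 + sqrt((4*(-11))**2 + (-124)**2)) + (930 - 6*(-40)) = (-17538 + sqrt((-44)**2 + 15376)) + (930 + 240) = (-17538 + sqrt(1936 + 15376)) + 1170 = (-17538 + sqrt(17312)) + 1170 = (-17538 + 4*sqrt(1082)) + 1170 = -16368 + 4*sqrt(1082)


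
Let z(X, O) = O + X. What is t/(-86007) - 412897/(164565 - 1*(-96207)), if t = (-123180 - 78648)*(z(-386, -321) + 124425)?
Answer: 2170459277009603/7476072468 ≈ 2.9032e+5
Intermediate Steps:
t = -24969756504 (t = (-123180 - 78648)*((-321 - 386) + 124425) = -201828*(-707 + 124425) = -201828*123718 = -24969756504)
t/(-86007) - 412897/(164565 - 1*(-96207)) = -24969756504/(-86007) - 412897/(164565 - 1*(-96207)) = -24969756504*(-1/86007) - 412897/(164565 + 96207) = 8323252168/28669 - 412897/260772 = 2170459277009603/7476072468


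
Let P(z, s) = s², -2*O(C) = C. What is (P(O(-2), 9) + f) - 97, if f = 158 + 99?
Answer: 241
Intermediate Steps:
O(C) = -C/2
f = 257
(P(O(-2), 9) + f) - 97 = (9² + 257) - 97 = (81 + 257) - 97 = 338 - 97 = 241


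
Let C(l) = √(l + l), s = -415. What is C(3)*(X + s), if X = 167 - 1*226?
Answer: -474*√6 ≈ -1161.1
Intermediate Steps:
X = -59 (X = 167 - 226 = -59)
C(l) = √2*√l (C(l) = √(2*l) = √2*√l)
C(3)*(X + s) = (√2*√3)*(-59 - 415) = √6*(-474) = -474*√6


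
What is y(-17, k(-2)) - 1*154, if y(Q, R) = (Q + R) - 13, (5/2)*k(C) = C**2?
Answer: -912/5 ≈ -182.40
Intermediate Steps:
k(C) = 2*C**2/5
y(Q, R) = -13 + Q + R
y(-17, k(-2)) - 1*154 = (-13 - 17 + (2/5)*(-2)**2) - 1*154 = (-13 - 17 + (2/5)*4) - 154 = (-13 - 17 + 8/5) - 154 = -142/5 - 154 = -912/5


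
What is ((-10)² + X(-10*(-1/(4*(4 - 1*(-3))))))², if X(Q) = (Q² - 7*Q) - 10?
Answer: 294980625/38416 ≈ 7678.6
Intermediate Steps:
X(Q) = -10 + Q² - 7*Q
((-10)² + X(-10*(-1/(4*(4 - 1*(-3))))))² = ((-10)² + (-10 + (-10*(-1/(4*(4 - 1*(-3)))))² - (-70)/((4 - 1*(-3))*(-4))))² = (100 + (-10 + (-10*(-1/(4*(4 + 3))))² - (-70)/((4 + 3)*(-4))))² = (100 + (-10 + (-10/(7*(-4)))² - (-70)/(7*(-4))))² = (100 + (-10 + (-10/(-28))² - (-70)/(-28)))² = (100 + (-10 + (-10*(-1/28))² - (-70)*(-1)/28))² = (100 + (-10 + (5/14)² - 7*5/14))² = (100 + (-10 + 25/196 - 5/2))² = (100 - 2425/196)² = (17175/196)² = 294980625/38416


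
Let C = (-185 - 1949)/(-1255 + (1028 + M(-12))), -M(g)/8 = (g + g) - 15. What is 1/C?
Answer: -85/2134 ≈ -0.039831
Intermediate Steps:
M(g) = 120 - 16*g (M(g) = -8*((g + g) - 15) = -8*(2*g - 15) = -8*(-15 + 2*g) = 120 - 16*g)
C = -2134/85 (C = (-185 - 1949)/(-1255 + (1028 + (120 - 16*(-12)))) = -2134/(-1255 + (1028 + (120 + 192))) = -2134/(-1255 + (1028 + 312)) = -2134/(-1255 + 1340) = -2134/85 ≈ -25.106)
1/C = 1/(-2134/85) = -85/2134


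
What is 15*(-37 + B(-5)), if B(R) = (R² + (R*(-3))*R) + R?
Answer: -1380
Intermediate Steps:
B(R) = R - 2*R² (B(R) = (R² + (-3*R)*R) + R = (R² - 3*R²) + R = -2*R² + R = R - 2*R²)
15*(-37 + B(-5)) = 15*(-37 - 5*(1 - 2*(-5))) = 15*(-37 - 5*(1 + 10)) = 15*(-37 - 5*11) = 15*(-37 - 55) = 15*(-92) = -1380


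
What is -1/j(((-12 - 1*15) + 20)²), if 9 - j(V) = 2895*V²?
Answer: 1/6950886 ≈ 1.4387e-7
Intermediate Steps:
j(V) = 9 - 2895*V²
-1/j(((-12 - 1*15) + 20)²) = -1/(9 - 2895*((-12 - 1*15) + 20)⁴) = -1/(9 - 2895*((-12 - 15) + 20)⁴) = -1/(9 - 2895*(-27 + 20)⁴) = -1/(9 - 2895*((-7)²)²) = -1/(9 - 2895*49²) = -1/(9 - 2895*2401) = -1/(9 - 6950895) = -1/(-6950886) = -1*(-1/6950886) = 1/6950886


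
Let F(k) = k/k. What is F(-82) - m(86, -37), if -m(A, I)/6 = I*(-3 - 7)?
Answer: 2221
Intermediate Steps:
F(k) = 1
m(A, I) = 60*I (m(A, I) = -6*I*(-3 - 7) = -6*I*(-10) = -(-60)*I = 60*I)
F(-82) - m(86, -37) = 1 - 60*(-37) = 1 - 1*(-2220) = 1 + 2220 = 2221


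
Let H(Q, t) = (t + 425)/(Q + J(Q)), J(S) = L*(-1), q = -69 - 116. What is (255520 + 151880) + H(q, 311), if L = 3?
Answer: 19147616/47 ≈ 4.0740e+5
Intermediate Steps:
q = -185
J(S) = -3 (J(S) = 3*(-1) = -3)
H(Q, t) = (425 + t)/(-3 + Q) (H(Q, t) = (t + 425)/(Q - 3) = (425 + t)/(-3 + Q))
(255520 + 151880) + H(q, 311) = (255520 + 151880) + (425 + 311)/(-3 - 185) = 407400 + 736/(-188) = 407400 - 1/188*736 = 407400 - 184/47 = 19147616/47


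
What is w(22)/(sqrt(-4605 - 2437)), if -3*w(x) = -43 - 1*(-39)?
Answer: -2*I*sqrt(7042)/10563 ≈ -0.015889*I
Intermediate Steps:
w(x) = 4/3 (w(x) = -(-43 - 1*(-39))/3 = -(-43 + 39)/3 = -1/3*(-4) = 4/3)
w(22)/(sqrt(-4605 - 2437)) = 4/(3*(sqrt(-4605 - 2437))) = 4/(3*(sqrt(-7042))) = 4/(3*((I*sqrt(7042)))) = 4*(-I*sqrt(7042)/7042)/3 = -2*I*sqrt(7042)/10563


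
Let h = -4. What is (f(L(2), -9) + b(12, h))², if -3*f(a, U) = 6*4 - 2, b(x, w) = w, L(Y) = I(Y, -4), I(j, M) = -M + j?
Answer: 1156/9 ≈ 128.44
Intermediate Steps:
I(j, M) = j - M
L(Y) = 4 + Y (L(Y) = Y - 1*(-4) = Y + 4 = 4 + Y)
f(a, U) = -22/3 (f(a, U) = -(6*4 - 2)/3 = -(24 - 2)/3 = -⅓*22 = -22/3)
(f(L(2), -9) + b(12, h))² = (-22/3 - 4)² = (-34/3)² = 1156/9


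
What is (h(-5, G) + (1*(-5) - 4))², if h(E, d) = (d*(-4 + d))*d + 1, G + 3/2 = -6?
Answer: 27447121/64 ≈ 4.2886e+5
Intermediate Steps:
G = -15/2 (G = -3/2 - 6 = -15/2 ≈ -7.5000)
h(E, d) = 1 + d²*(-4 + d) (h(E, d) = d²*(-4 + d) + 1 = 1 + d²*(-4 + d))
(h(-5, G) + (1*(-5) - 4))² = ((1 + (-15/2)³ - 4*(-15/2)²) + (1*(-5) - 4))² = ((1 - 3375/8 - 4*225/4) + (-5 - 4))² = ((1 - 3375/8 - 225) - 9)² = (-5167/8 - 9)² = (-5239/8)² = 27447121/64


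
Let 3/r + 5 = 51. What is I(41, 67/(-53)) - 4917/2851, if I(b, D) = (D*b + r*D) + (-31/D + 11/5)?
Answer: -62671277689/2328497230 ≈ -26.915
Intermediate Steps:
r = 3/46 (r = 3/(-5 + 51) = 3/46 ≈ 0.065217)
I(b, D) = 11/5 - 31/D + 3*D/46 + D*b (I(b, D) = (D*b + 3*D/46) + (-31/D + 11/5) = (3*D/46 + D*b) + (-31/D + 11*(⅕)) = (3*D/46 + D*b) + (-31/D + 11/5) = (3*D/46 + D*b) + (11/5 - 31/D) = 11/5 - 31/D + 3*D/46 + D*b)
I(41, 67/(-53)) - 4917/2851 = (11/5 - 31/(67/(-53)) + 3*(67/(-53))/46 + (67/(-53))*41) - 4917/2851 = (11/5 - 31/(67*(-1/53)) + 3*(67*(-1/53))/46 + (67*(-1/53))*41) - 4917/2851 = (11/5 - 31/(-67/53) + (3/46)*(-67/53) - 67/53*41) - 1*4917/2851 = (11/5 - 31*(-53/67) - 201/2438 - 2747/53) - 4917/2851 = (11/5 + 1643/67 - 201/2438 - 2747/53) - 4917/2851 = -20573629/816730 - 4917/2851 = -62671277689/2328497230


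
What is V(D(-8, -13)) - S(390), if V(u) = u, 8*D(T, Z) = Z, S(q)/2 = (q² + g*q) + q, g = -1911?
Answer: 9484787/8 ≈ 1.1856e+6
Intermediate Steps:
S(q) = -3820*q + 2*q² (S(q) = 2*((q² - 1911*q) + q) = 2*(q² - 1910*q) = -3820*q + 2*q²)
D(T, Z) = Z/8
V(D(-8, -13)) - S(390) = (⅛)*(-13) - 2*390*(-1910 + 390) = -13/8 - 2*390*(-1520) = -13/8 - 1*(-1185600) = -13/8 + 1185600 = 9484787/8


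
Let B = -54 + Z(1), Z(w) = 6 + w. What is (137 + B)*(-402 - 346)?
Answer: -67320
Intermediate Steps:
B = -47 (B = -54 + (6 + 1) = -54 + 7 = -47)
(137 + B)*(-402 - 346) = (137 - 47)*(-402 - 346) = 90*(-748) = -67320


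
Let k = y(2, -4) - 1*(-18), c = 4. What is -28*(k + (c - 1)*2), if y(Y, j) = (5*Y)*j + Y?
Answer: 392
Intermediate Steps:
y(Y, j) = Y + 5*Y*j (y(Y, j) = 5*Y*j + Y = Y + 5*Y*j)
k = -20 (k = 2*(1 + 5*(-4)) - 1*(-18) = 2*(1 - 20) + 18 = 2*(-19) + 18 = -38 + 18 = -20)
-28*(k + (c - 1)*2) = -28*(-20 + (4 - 1)*2) = -28*(-20 + 3*2) = -28*(-20 + 6) = -28*(-14) = 392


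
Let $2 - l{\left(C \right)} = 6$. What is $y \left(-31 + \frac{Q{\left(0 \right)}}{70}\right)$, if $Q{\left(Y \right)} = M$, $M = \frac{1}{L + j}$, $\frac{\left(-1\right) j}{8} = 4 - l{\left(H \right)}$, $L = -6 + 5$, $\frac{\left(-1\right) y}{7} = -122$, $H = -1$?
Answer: $- \frac{8604111}{325} \approx -26474.0$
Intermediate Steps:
$y = 854$ ($y = \left(-7\right) \left(-122\right) = 854$)
$l{\left(C \right)} = -4$ ($l{\left(C \right)} = 2 - 6 = -4$)
$L = -1$
$j = -64$ ($j = - 8 \left(4 - -4\right) = - 8 \left(4 + 4\right) = \left(-8\right) 8 = -64$)
$M = - \frac{1}{65}$ ($M = \frac{1}{-1 - 64} = \frac{1}{-65} = - \frac{1}{65} \approx -0.015385$)
$Q{\left(Y \right)} = - \frac{1}{65}$
$y \left(-31 + \frac{Q{\left(0 \right)}}{70}\right) = 854 \left(-31 - \frac{1}{65 \cdot 70}\right) = 854 \left(-31 - \frac{1}{4550}\right) = 854 \left(- \frac{141051}{4550}\right) = - \frac{8604111}{325}$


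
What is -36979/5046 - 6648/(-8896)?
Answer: -18463711/2805576 ≈ -6.5811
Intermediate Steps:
-36979/5046 - 6648/(-8896) = -36979*1/5046 - 6648*(-1/8896) = -36979/5046 + 831/1112 = -18463711/2805576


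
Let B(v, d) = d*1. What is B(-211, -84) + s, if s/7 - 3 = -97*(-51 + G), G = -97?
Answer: 100429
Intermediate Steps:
B(v, d) = d
s = 100513 (s = 21 + 7*(-97*(-51 - 97)) = 21 + 7*(-97*(-148)) = 21 + 7*14356 = 21 + 100492 = 100513)
B(-211, -84) + s = -84 + 100513 = 100429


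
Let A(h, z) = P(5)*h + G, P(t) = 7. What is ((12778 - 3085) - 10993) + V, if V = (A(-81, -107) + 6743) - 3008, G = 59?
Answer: 1927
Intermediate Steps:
A(h, z) = 59 + 7*h (A(h, z) = 7*h + 59 = 59 + 7*h)
V = 3227 (V = ((59 + 7*(-81)) + 6743) - 3008 = ((59 - 567) + 6743) - 3008 = (-508 + 6743) - 3008 = 6235 - 3008 = 3227)
((12778 - 3085) - 10993) + V = ((12778 - 3085) - 10993) + 3227 = (9693 - 10993) + 3227 = -1300 + 3227 = 1927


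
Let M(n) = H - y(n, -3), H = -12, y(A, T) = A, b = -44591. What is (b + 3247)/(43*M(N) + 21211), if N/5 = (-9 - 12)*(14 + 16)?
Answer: -2432/9185 ≈ -0.26478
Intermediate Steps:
N = -3150 (N = 5*((-9 - 12)*(14 + 16)) = 5*(-21*30) = 5*(-630) = -3150)
M(n) = -12 - n
(b + 3247)/(43*M(N) + 21211) = (-44591 + 3247)/(43*(-12 - 1*(-3150)) + 21211) = -41344/(43*(-12 + 3150) + 21211) = -41344/(43*3138 + 21211) = -41344/(134934 + 21211) = -41344/156145 = -41344*1/156145 = -2432/9185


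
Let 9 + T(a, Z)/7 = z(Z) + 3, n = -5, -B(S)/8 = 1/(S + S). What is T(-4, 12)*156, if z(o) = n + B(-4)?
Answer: -10920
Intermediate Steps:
B(S) = -4/S (B(S) = -8/(S + S) = -8*1/(2*S) = -4/S)
z(o) = -4 (z(o) = -5 - 4/(-4) = -5 - 4*(-1/4) = -5 + 1 = -4)
T(a, Z) = -70 (T(a, Z) = -63 + 7*(-4 + 3) = -63 + 7*(-1) = -63 - 7 = -70)
T(-4, 12)*156 = -70*156 = -10920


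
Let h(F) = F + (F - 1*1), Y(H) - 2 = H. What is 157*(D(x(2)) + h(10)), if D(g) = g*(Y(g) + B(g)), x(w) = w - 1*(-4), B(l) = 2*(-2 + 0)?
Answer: 6751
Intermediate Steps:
Y(H) = 2 + H
B(l) = -4 (B(l) = 2*(-2) = -4)
h(F) = -1 + 2*F (h(F) = F + (F - 1) = F + (-1 + F) = -1 + 2*F)
x(w) = 4 + w (x(w) = w + 4 = 4 + w)
D(g) = g*(-2 + g) (D(g) = g*((2 + g) - 4) = g*(-2 + g))
157*(D(x(2)) + h(10)) = 157*((4 + 2)*(-2 + (4 + 2)) + (-1 + 2*10)) = 157*(6*(-2 + 6) + (-1 + 20)) = 157*(6*4 + 19) = 157*(24 + 19) = 157*43 = 6751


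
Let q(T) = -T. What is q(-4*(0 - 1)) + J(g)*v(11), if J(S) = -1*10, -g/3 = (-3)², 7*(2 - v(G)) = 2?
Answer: -148/7 ≈ -21.143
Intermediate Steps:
v(G) = 12/7 (v(G) = 2 - ⅐*2 = 2 - 2/7 = 12/7)
g = -27 (g = -3*(-3)² = -3*9 = -27)
J(S) = -10
q(-4*(0 - 1)) + J(g)*v(11) = -(-4)*(0 - 1) - 10*12/7 = -(-4)*(-1) - 120/7 = -1*4 - 120/7 = -4 - 120/7 = -148/7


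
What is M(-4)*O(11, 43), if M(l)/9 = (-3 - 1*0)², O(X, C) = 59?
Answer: 4779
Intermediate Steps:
M(l) = 81 (M(l) = 9*(-3 - 1*0)² = 9*(-3 + 0)² = 9*(-3)² = 9*9 = 81)
M(-4)*O(11, 43) = 81*59 = 4779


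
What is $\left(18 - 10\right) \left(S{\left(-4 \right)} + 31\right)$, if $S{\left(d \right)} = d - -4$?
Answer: $248$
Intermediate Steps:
$S{\left(d \right)} = 4 + d$ ($S{\left(d \right)} = d + 4 = 4 + d$)
$\left(18 - 10\right) \left(S{\left(-4 \right)} + 31\right) = \left(18 - 10\right) \left(\left(4 - 4\right) + 31\right) = 8 \left(0 + 31\right) = 8 \cdot 31 = 248$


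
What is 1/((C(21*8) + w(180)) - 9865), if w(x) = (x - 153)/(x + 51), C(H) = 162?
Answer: -77/747122 ≈ -0.00010306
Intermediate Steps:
w(x) = (-153 + x)/(51 + x)
1/((C(21*8) + w(180)) - 9865) = 1/((162 + (-153 + 180)/(51 + 180)) - 9865) = 1/((162 + 27/231) - 9865) = 1/((162 + (1/231)*27) - 9865) = 1/((162 + 9/77) - 9865) = 1/(12483/77 - 9865) = 1/(-747122/77) = -77/747122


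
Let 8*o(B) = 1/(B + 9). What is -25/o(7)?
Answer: -3200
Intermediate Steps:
o(B) = 1/(8*(9 + B)) (o(B) = 1/(8*(B + 9)) = 1/(8*(9 + B)))
-25/o(7) = -25/(1/(8*(9 + 7))) = -25/((1/8)/16) = -25/((1/8)*(1/16)) = -25/1/128 = -25*128 = -3200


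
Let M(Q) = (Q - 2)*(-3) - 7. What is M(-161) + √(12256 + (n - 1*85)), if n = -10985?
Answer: 482 + √1186 ≈ 516.44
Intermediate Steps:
M(Q) = -1 - 3*Q (M(Q) = (-2 + Q)*(-3) - 7 = (6 - 3*Q) - 7 = -1 - 3*Q)
M(-161) + √(12256 + (n - 1*85)) = (-1 - 3*(-161)) + √(12256 + (-10985 - 1*85)) = (-1 + 483) + √(12256 + (-10985 - 85)) = 482 + √(12256 - 11070) = 482 + √1186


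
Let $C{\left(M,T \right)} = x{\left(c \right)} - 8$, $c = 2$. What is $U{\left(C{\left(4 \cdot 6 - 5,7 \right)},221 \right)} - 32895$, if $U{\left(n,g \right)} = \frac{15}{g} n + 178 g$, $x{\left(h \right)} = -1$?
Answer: $\frac{1423768}{221} \approx 6442.4$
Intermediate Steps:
$C{\left(M,T \right)} = -9$ ($C{\left(M,T \right)} = -1 - 8 = -9$)
$U{\left(n,g \right)} = 178 g + \frac{15 n}{g}$ ($U{\left(n,g \right)} = \frac{15 n}{g} + 178 g = 178 g + \frac{15 n}{g}$)
$U{\left(C{\left(4 \cdot 6 - 5,7 \right)},221 \right)} - 32895 = \left(178 \cdot 221 + 15 \left(-9\right) \frac{1}{221}\right) - 32895 = \left(39338 + 15 \left(-9\right) \frac{1}{221}\right) - 32895 = \left(39338 - \frac{135}{221}\right) - 32895 = \frac{8693563}{221} - 32895 = \frac{1423768}{221}$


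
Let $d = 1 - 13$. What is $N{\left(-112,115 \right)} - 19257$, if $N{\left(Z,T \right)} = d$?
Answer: $-19269$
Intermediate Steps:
$d = -12$
$N{\left(Z,T \right)} = -12$
$N{\left(-112,115 \right)} - 19257 = -12 - 19257 = -19269$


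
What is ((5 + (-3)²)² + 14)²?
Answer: 44100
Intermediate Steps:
((5 + (-3)²)² + 14)² = ((5 + 9)² + 14)² = (14² + 14)² = (196 + 14)² = 210² = 44100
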